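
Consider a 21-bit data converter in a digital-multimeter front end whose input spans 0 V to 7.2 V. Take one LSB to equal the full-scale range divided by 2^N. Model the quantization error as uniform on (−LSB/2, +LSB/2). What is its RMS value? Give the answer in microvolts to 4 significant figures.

Full-scale range = 7.2 V.
One LSB is 7.2 V / 2097152 = 3.43323 µV.
σ_q = LSB/√12 = 3.43323 µV/3.4641 = 0.9911 µV.

0.9911 µV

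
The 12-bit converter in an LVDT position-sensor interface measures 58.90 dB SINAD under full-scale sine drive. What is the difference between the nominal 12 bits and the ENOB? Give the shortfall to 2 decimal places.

N_eff = (58.90 − 1.76)/6.02 = 9.4917 bits.
Shortfall = 12 − 9.4917 = 2.5083 bits.

2.51 bits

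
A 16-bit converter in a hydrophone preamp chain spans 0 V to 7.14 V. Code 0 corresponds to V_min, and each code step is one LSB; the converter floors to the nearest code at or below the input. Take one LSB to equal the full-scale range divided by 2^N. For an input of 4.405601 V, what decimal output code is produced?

Span = 7.14 V. LSB = 7.14 V / 2^16 ≈ 108.9 µV.
V_in − V_min = 4.405601 − (0) = 4.405601 V.
Divide by LSB: 4.405601 × 65536/7.14 = 40437.7405.
Truncating gives code 40437.

40437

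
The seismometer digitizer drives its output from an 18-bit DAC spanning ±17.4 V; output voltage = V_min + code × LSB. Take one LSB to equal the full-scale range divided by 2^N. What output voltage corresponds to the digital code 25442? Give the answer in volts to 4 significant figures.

Span: 17.4 V − (-17.4 V) = 34.8 V. LSB = 34.8 V / 2^18.
V_out = V_min + code × LSB = -17.4 V + 25442 × 34.8 V / 262144
      = -17.4 + 3.37746 = -14.0225 V.

-14.02 V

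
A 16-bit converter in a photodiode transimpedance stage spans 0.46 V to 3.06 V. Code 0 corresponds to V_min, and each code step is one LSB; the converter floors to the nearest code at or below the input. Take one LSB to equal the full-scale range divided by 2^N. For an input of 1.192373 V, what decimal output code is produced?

18460

The full-scale span is 3.06 − (0.46) = 2.6 V. LSB = 2.6 V / 2^16 ≈ 39.67 µV.
V_in − V_min = 1.192373 − (0.46) = 0.732373 V.
Divide by LSB: 0.732373 × 65536/2.6 = 18460.3065.
Truncating gives code 18460.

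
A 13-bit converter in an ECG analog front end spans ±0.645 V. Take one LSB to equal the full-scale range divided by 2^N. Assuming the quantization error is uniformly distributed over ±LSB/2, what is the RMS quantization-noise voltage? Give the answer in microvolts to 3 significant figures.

Span: 0.645 V − (-0.645 V) = 1.29 V.
LSB = 1.29 V ÷ 2^13 = 1.29/8192 V = 157.47 µV.
RMS of a uniform error over width LSB is LSB/√12 = 45.5 µV.

45.5 µV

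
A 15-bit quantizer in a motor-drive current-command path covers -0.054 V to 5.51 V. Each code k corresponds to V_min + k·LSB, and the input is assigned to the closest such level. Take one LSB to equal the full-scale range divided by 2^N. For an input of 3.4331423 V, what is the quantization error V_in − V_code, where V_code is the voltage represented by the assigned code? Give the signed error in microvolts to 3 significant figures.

Full-scale range = 5.51 V − (-0.054 V) = 5.564 V. LSB = 5.564 V / 2^15 ≈ 169.8 µV.
(V_in − V_min)/LSB = (3.4331423 − (-0.054)) × 32768/5.564 = 20536.7863 → nearest code k = 20537.
V_code = -0.054 + (20537/32768) × 5.564 = 3.4331785889 V.
e = 3.4331423 − (3.4331785889) = −36.3 µV.

−36.3 µV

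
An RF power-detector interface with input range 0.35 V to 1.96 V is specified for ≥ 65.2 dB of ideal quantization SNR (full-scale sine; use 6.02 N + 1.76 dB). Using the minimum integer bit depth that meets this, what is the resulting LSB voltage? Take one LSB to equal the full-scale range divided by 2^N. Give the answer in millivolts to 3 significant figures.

0.786 mV

Range = 1.96 − (0.35) = 1.61 V.
N ≥ (65.2 − 1.76)/6.02 = 10.538 → N_min = 11.
LSB = 1.61 V ÷ 2^11 = 1.61/2048 V = 0.786 mV.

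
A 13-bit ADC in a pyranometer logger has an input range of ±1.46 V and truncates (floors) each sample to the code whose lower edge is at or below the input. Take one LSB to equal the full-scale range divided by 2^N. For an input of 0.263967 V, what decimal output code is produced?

4836

Span: 1.46 V − (-1.46 V) = 2.92 V. LSB = 2.92 V / 2^13 ≈ 356.4 µV.
(V_in − V_min) × 2^13/range = (0.263967 − (-1.46)) × 8192/2.92 = 4836.554.
Floor → code = 4836.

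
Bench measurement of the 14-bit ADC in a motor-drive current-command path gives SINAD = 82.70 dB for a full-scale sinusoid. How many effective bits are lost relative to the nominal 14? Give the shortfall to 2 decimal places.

0.55 bits

ENOB = (SINAD − 1.76)/6.02 = (82.70 − 1.76)/6.02 = 13.4452 bits.
Lost resolution: 14 − 13.4452 = 0.5548 bits.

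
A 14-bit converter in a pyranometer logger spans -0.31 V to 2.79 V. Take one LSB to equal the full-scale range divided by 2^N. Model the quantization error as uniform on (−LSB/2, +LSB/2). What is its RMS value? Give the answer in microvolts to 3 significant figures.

54.6 µV

Span: 2.79 V − (-0.31 V) = 3.1 V.
LSB = 3.1 V / 2^14 = 189.21 µV.
σ_q = LSB/√12 = 189.21 µV/3.4641 = 54.6 µV.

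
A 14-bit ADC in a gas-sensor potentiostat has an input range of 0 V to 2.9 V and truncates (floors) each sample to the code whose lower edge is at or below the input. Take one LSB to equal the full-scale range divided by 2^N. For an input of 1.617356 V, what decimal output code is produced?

Range is 2.9 V. LSB = 2.9 V / 2^14 ≈ 177.0 µV.
(V_in − V_min) × 2^14/range = (1.617356 − (0)) × 16384/2.9 = 9137.504.
Floor → code = 9137.

9137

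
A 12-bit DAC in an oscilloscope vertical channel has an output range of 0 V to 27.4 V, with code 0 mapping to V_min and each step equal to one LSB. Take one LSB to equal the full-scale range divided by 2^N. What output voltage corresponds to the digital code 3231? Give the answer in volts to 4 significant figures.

21.61 V

Full-scale range = 27.4 V. LSB = 27.4 V / 2^12.
V_out = 0 + 3231 × (27.4/4096) V
      = 0 V + 21.6136 V = 21.6136 V.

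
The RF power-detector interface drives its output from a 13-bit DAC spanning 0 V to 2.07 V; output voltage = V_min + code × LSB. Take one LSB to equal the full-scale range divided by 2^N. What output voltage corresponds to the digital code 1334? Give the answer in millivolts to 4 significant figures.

Range is 2.07 V. LSB = 2.07 V / 2^13.
Output = V_min + (1334/8192) × range = 0 + 0.162842 × 2.07 V
      = 0 V + 0.337083 V = 0.337083 V.

337.1 mV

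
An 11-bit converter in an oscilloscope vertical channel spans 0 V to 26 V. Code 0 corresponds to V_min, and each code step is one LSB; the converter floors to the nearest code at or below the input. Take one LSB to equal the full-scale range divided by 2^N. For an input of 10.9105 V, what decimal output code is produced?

V_FS = 26 V. LSB = 26 V / 2^11 ≈ 12.70 mV.
(V_in − V_min) × 2^11/range = (10.9105 − (0)) × 2048/26 = 859.412.
Floor → code = 859.

859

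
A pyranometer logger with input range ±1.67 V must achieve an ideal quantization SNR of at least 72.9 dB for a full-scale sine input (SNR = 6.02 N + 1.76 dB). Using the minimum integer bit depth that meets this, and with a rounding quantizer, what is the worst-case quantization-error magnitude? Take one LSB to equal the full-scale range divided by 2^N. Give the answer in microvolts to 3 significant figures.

Full-scale range = 1.67 V − (-1.67 V) = 3.34 V.
Required N = ⌈(72.9 − 1.76)/6.02⌉ = ⌈11.817⌉ = 12.
LSB = 3.34 V / 2^12 = 0.81543 mV.
|e|_max = LSB/2 = 408 µV.

408 µV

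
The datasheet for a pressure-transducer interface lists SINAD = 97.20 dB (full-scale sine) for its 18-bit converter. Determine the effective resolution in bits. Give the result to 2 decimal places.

ENOB = (SINAD − 1.76) / 6.02 = (97.20 − 1.76) / 6.02 = 95.44 / 6.02 = 15.8538.

15.85 bits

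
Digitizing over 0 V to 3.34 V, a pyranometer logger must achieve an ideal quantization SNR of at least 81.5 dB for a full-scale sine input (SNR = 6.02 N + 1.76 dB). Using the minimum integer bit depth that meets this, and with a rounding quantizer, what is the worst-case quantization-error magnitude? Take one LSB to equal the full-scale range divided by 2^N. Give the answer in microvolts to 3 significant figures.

102 µV

Full-scale range = 3.34 V.
Solving 6.02 N ≥ 81.5 − 1.76: N ≥ 13.246. Round up → N = 14.
One LSB is 3.34 V / 16384 = 203.86 µV.
Max error for round-to-nearest is LSB/2 = 102 µV.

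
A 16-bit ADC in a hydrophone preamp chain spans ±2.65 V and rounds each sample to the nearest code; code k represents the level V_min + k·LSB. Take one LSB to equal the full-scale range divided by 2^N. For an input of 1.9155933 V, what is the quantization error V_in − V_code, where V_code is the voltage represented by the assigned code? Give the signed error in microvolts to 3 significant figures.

−11.9 µV

Full-scale range = 2.65 V − (-2.65 V) = 5.3 V. LSB = 5.3 V / 2^16 ≈ 80.87 µV.
(1.9155933 − (-2.65)) / LSB = 4.5655933 × 65536/5.3 = 56454.8533. Nearest integer: k = 56455.
Reconstructed level: -2.65 + 56455 × 5.3/65536 V = 1.9156051636 V.
Error = V_in − V_code = 1.9155933 − (1.9156051636) = −11.9 µV.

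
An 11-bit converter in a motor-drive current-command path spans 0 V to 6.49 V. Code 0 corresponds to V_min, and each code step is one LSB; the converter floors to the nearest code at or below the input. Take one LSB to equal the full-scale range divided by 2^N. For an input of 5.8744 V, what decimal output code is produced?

V_FS = 6.49 V. LSB = 6.49 V / 2^11 ≈ 3.169 mV.
code = ⌊(V_in − V_min)/LSB⌋ = ⌊(V_in − V_min) × 2^11 / range⌋
     = ⌊(5.8744 − (0)) × 2048 / 6.49⌋ = ⌊5.8744 × 2048/6.49⌋
     = ⌊1853.740⌋ = 1853.

1853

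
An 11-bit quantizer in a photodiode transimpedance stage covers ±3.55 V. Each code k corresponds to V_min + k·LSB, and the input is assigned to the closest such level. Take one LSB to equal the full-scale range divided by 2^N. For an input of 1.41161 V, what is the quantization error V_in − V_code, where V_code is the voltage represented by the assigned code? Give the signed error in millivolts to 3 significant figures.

Span: 3.55 V − (-3.55 V) = 7.1 V. LSB = 7.1 V / 2^11 ≈ 3.467 mV.
(1.41161 − (-3.55)) / LSB = 4.96161 × 2048/7.1 = 1431.1799. Nearest integer: k = 1431.
V_code = V_min + k × range/2^11 = -3.55 + 1431 × 7.1/2048 = 1.410986328 V.
V_in − V_code = 1.41161 − (1.410986328) = +0.624 mV.

+0.624 mV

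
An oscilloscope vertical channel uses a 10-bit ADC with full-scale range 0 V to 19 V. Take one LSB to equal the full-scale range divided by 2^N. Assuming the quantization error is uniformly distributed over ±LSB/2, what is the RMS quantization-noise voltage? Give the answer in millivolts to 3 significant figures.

5.36 mV

V_FS = 19 V.
Step size = 19/1024 V = 18.555 mV.
For a uniform distribution on [−LSB/2, +LSB/2], V_rms = LSB/√12 = 18.555 mV/3.4641 = 5.36 mV.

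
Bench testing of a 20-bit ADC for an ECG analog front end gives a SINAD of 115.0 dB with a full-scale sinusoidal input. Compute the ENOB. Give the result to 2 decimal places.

(115.0 − 1.76) / 6.02 = 113.24/6.02 = 18.8106 effective bits.

18.81 bits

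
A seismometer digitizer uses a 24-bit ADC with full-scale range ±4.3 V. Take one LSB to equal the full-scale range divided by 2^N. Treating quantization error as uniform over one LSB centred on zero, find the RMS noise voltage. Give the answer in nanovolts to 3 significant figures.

148 nV

Range = 4.3 − (-4.3) = 8.6 V.
Step size = 8.6/16777216 V = 0.51260 µV.
For a uniform distribution on [−LSB/2, +LSB/2], V_rms = LSB/√12 = 0.51260 µV/3.4641 = 148 nV.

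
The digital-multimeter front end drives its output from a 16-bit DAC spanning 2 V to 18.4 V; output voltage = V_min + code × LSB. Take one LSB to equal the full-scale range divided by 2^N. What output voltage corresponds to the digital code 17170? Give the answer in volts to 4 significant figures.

6.297 V

Span: 18.4 V − (2 V) = 16.4 V. LSB = 16.4 V / 2^16.
V_out = V_min + code × LSB = 2 V + 17170 × 16.4 V / 65536
      = 2 V + 4.29669 V = 6.29669 V.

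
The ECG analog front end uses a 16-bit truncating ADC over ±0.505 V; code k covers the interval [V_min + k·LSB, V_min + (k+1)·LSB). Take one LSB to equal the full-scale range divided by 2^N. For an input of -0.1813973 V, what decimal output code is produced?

Span: 0.505 V − (-0.505 V) = 1.01 V. LSB = 1.01 V / 2^16 ≈ 15.41 µV.
(V_in − V_min) × 2^16/range = (-0.1813973 − (-0.505)) × 65536/1.01 = 20997.650.
Floor → code = 20997.

20997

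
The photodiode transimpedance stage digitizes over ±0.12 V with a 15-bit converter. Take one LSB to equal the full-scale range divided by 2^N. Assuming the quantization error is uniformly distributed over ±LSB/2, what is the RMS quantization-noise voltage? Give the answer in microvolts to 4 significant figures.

Full-scale range = 0.12 V − (-0.12 V) = 0.24 V.
LSB = 0.24 V ÷ 2^15 = 0.24/32768 V = 7.32422 µV.
σ_q = LSB/√12 = 7.32422 µV/3.4641 = 2.114 µV.

2.114 µV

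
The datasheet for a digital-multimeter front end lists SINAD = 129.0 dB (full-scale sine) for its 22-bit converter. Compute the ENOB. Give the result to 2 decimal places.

21.14 bits

(129.0 − 1.76) / 6.02 = 127.24/6.02 = 21.1362 effective bits.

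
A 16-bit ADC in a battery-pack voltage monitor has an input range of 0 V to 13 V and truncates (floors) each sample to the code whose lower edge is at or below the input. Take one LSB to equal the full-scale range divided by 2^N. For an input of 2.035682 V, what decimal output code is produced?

Span = 13 V. LSB = 13 V / 2^16 ≈ 198.4 µV.
code = ⌊(V_in − V_min)/LSB⌋ = ⌊(V_in − V_min) × 2^16 / range⌋
     = ⌊(2.035682 − (0)) × 65536 / 13⌋ = ⌊2.035682 × 65536/13⌋
     = ⌊10262.343⌋ = 10262.

10262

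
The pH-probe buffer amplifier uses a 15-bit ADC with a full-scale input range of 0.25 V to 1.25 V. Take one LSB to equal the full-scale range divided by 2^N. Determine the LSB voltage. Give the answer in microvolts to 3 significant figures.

30.5 µV

The full-scale span is 1.25 − (0.25) = 1 V.
There are 2^15 = 32768 steps.
LSB = 1 V / 2^15 = 30.5 µV.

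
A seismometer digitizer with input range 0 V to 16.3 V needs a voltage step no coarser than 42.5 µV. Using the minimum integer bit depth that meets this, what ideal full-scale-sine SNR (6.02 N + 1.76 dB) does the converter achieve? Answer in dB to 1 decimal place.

Full-scale range = 16.3 V.
Need 2^N ≥ 16.3 V / 42.5 µV = 383500 → N_min = 19.
6.02(19) + 1.76 = 116.14 dB.

116.1 dB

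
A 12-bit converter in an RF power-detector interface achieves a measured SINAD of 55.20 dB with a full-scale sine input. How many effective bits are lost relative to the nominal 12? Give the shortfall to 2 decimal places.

ENOB = (SINAD − 1.76)/6.02 = (55.20 − 1.76)/6.02 = 8.8771 bits.
12 − 8.8771 = 3.12 bits below nominal.

3.12 bits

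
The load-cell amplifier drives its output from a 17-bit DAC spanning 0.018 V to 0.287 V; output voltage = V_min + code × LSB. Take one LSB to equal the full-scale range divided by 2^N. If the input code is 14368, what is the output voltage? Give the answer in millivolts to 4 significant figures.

Span: 0.287 V − (0.018 V) = 0.269 V. LSB = 0.269 V / 2^17.
V_out = 0.018 + 14368 × (0.269/131072) V
      = 0.018 + 0.0294875 = 0.0474875 V.

47.49 mV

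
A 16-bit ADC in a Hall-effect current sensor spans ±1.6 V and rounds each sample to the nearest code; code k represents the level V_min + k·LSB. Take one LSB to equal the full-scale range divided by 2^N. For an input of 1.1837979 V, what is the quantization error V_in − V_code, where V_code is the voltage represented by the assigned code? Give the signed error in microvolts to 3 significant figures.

Range = 1.6 − (-1.6) = 3.2 V. LSB = 3.2 V / 2^16 ≈ 48.83 µV.
Position in LSBs: (1.1837979 − (-1.6)) × 65536/3.2 = 57012.1810; rounding gives k = 57012.
V_code = -1.6 + (57012/65536) × 3.2 = 1.1837890625 V.
Error = V_in − V_code = 1.1837979 − (1.1837890625) = +8.84 µV.

+8.84 µV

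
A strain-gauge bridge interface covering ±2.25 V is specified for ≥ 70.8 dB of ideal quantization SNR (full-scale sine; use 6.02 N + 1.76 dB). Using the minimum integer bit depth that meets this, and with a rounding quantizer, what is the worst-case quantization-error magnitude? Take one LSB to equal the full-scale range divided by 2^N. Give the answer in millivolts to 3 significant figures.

0.549 mV

Span: 2.25 V − (-2.25 V) = 4.5 V.
Solving 6.02 N ≥ 70.8 − 1.76: N ≥ 11.468. Round up → N = 12.
One LSB is 4.5 V / 4096 = 1.0986 mV.
|e|_max = LSB/2 = 0.549 mV.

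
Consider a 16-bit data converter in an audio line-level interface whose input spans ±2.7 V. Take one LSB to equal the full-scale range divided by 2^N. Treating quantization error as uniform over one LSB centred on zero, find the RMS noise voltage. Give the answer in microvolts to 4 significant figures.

23.79 µV

Span: 2.7 V − (-2.7 V) = 5.4 V.
Step size = 5.4/65536 V = 82.3975 µV.
σ_q = LSB/√12 = 82.3975 µV/3.4641 = 23.79 µV.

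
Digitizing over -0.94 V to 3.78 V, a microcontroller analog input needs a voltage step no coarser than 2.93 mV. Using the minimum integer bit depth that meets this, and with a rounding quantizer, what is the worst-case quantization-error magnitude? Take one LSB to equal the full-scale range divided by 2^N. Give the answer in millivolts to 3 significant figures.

1.15 mV

Full-scale range = 3.78 V − (-0.94 V) = 4.72 V.
Required number of levels: 4.72/2.93 mV = 1610.9; smallest N with 2^N ≥ that is 11.
Step size = 4.72/2048 V = 2.3047 mV.
|e|_max = LSB/2 = 1.15 mV.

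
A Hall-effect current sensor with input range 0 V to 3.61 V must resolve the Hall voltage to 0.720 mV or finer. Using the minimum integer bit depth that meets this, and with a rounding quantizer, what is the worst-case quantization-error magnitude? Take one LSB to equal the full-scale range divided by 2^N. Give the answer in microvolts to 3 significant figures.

220 µV

Full-scale range = 3.61 V.
Need 2^N ≥ 3.61 V / 0.720 mV = 5014 → N_min = 13.
LSB = 3.61 V ÷ 2^13 = 3.61/8192 V = 440.67 µV.
Half an LSB is 220 µV.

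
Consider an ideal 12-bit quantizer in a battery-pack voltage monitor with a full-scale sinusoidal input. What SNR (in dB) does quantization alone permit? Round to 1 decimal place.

74.0 dB

For an ideal N-bit converter with full-scale sine input, SNR = 6.02 N + 1.76 dB. SNR = 6.02 × 12 + 1.76 = 72.24 + 1.76 = 74.00 dB.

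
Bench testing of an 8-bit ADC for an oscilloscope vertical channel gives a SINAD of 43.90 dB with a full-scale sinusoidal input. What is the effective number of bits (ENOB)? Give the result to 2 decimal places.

7.00 bits

(43.90 − 1.76) / 6.02 = 42.14/6.02 = 7.0000 effective bits.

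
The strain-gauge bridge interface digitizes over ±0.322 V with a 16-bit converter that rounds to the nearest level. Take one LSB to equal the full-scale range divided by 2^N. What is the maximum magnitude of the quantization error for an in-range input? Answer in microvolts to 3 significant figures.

4.91 µV

Full-scale range = 0.322 V − (-0.322 V) = 0.644 V.
Step size = 0.644/65536 V = 9.8267 µV.
Worst-case error for round-to-nearest is half an LSB: 4.91 µV.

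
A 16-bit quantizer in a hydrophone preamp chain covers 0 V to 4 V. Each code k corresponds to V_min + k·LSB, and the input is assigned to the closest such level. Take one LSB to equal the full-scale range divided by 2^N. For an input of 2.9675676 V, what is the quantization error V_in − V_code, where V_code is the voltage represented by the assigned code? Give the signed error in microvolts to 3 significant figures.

−22.7 µV

Full-scale range = 4 V. LSB = 4 V / 2^16 ≈ 61.04 µV.
(2.9675676 − (0)) / LSB = 2.9675676 × 65536/4 = 48620.6276. Nearest integer: k = 48621.
V_code = 0 + (48621/65536) × 4 = 2.9675903320 V.
V_in − V_code = 2.9675676 − (2.9675903320) = −22.7 µV.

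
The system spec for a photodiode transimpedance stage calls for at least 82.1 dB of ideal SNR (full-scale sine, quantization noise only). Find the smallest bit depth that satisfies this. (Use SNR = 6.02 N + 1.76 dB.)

14 bits

6.02 N + 1.76 ≥ 82.1 gives N ≥ 13.346, so the minimum integer is 14.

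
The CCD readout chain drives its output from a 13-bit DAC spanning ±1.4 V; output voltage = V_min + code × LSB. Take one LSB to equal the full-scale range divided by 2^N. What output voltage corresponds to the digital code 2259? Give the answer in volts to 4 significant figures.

Full-scale range = 1.4 V − (-1.4 V) = 2.8 V. LSB = 2.8 V / 2^13.
V_out = V_min + code × LSB = -1.4 V + 2259 × 2.8 V / 8192
      = -1.4 V + 0.772119 V = -0.627881 V.

-0.6279 V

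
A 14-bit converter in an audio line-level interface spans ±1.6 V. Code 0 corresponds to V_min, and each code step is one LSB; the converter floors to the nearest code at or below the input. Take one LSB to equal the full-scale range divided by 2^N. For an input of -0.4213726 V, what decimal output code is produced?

Full-scale range = 1.6 V − (-1.6 V) = 3.2 V. LSB = 3.2 V / 2^14 ≈ 195.3 µV.
code = ⌊(V_in − V_min)/LSB⌋ = ⌊(V_in − V_min) × 2^14 / range⌋
     = ⌊(-0.4213726 − (-1.6)) × 16384 / 3.2⌋ = ⌊1.1786274 × 16384/3.2⌋
     = ⌊6034.572⌋ = 6034.

6034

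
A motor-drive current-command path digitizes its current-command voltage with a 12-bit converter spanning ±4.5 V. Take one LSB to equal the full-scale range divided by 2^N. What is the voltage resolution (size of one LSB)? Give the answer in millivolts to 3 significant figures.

Full-scale range = 4.5 V − (-4.5 V) = 9 V.
There are 2^12 = 4096 steps.
LSB = 9 V ÷ 2^12 = 9/4096 V = 2.20 mV.

2.20 mV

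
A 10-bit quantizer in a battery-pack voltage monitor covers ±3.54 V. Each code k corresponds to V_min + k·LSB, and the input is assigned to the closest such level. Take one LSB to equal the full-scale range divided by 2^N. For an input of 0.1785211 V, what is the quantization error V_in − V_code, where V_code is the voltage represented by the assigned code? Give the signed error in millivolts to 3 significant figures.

−1.24 mV

The full-scale span is 3.54 − (-3.54) = 7.08 V. LSB = 7.08 V / 2^10 ≈ 6.914 mV.
(V_in − V_min)/LSB = (0.1785211 − (-3.54)) × 1024/7.08 = 537.8200 → nearest code k = 538.
V_code = -3.54 + (538/1024) × 7.08 = 0.1797656250 V.
V_in − V_code = 0.1785211 − (0.1797656250) = −1.24 mV.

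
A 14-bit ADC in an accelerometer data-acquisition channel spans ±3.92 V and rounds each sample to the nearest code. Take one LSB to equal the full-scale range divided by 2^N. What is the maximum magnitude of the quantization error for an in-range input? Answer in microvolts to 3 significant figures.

Range = 3.92 − (-3.92) = 7.84 V.
LSB = 7.84 V / 2^14 = 478.52 µV.
A rounding quantizer has |error| ≤ LSB/2 = 239 µV.

239 µV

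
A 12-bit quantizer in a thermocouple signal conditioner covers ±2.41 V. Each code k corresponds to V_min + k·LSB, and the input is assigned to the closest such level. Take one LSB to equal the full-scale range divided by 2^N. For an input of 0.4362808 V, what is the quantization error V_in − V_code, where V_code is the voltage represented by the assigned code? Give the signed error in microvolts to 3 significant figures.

−296 µV

Span: 2.41 V − (-2.41 V) = 4.82 V. LSB = 4.82 V / 2^12 ≈ 1.177 mV.
Position in LSBs: (0.4362808 − (-2.41)) × 4096/4.82 = 2418.7482; rounding gives k = 2419.
V_code = -2.41 + (2419/4096) × 4.82 = 0.4365771484 V.
Error = V_in − V_code = 0.4362808 − (0.4365771484) = −296 µV.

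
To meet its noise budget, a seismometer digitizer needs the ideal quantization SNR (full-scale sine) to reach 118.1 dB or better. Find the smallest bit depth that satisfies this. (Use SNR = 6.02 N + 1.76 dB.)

20 bits

Solving 6.02 N ≥ 118.1 − 1.76: N ≥ 19.326. Round up → N = 20.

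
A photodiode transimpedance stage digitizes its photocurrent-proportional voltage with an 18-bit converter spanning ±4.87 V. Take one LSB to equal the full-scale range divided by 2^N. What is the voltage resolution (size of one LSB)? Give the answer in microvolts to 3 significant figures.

37.2 µV

Range = 4.87 − (-4.87) = 9.74 V.
2^18 = 262144 levels.
LSB = 9.74 V / 2^18 = 37.2 µV.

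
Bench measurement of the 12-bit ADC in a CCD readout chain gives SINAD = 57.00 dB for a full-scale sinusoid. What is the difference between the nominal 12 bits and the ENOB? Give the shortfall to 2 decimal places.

Effective bits = (57.00 − 1.76)/6.02 = 9.1761.
12 − 9.1761 = 2.82 bits below nominal.

2.82 bits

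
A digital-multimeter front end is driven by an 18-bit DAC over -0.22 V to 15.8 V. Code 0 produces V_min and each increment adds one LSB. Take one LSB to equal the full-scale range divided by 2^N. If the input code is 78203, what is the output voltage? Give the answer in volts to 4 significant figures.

The full-scale span is 15.8 − (-0.22) = 16.02 V. LSB = 16.02 V / 2^18.
V_out = -0.22 + 78203 × (16.02/262144) V
      = -0.22 + 4.77910 = 4.55910 V.

4.559 V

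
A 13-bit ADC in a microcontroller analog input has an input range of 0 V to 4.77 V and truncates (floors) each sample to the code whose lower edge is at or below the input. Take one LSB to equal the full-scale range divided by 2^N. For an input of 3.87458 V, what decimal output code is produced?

6654

Range is 4.77 V. LSB = 4.77 V / 2^13 ≈ 0.5823 mV.
(V_in − V_min) × 2^13/range = (3.87458 − (0)) × 8192/4.77 = 6654.205.
Floor → code = 6654.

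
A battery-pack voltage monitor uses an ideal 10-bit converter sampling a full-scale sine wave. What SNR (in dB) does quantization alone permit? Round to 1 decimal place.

For an ideal N-bit converter with full-scale sine input, SNR = 6.02 N + 1.76 dB. SNR = 6.02 × 10 + 1.76 = 60.20 + 1.76 = 61.96 dB.

62.0 dB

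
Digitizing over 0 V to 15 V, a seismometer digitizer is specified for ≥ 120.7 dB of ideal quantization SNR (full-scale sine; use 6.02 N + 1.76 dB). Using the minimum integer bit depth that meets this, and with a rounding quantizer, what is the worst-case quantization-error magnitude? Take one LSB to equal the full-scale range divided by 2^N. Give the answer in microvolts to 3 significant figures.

7.15 µV

Span = 15 V.
Required N = ⌈(120.7 − 1.76)/6.02⌉ = ⌈19.757⌉ = 20.
Step size = 15/1048576 V = 14.305 µV.
Half an LSB is 7.15 µV.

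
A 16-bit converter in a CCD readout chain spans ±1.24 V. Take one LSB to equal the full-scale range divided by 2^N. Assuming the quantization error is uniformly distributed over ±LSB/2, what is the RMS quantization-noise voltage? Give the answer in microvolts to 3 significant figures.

Span: 1.24 V − (-1.24 V) = 2.48 V.
One LSB is 2.48 V / 65536 = 37.842 µV.
For a uniform distribution on [−LSB/2, +LSB/2], V_rms = LSB/√12 = 37.842 µV/3.4641 = 10.9 µV.

10.9 µV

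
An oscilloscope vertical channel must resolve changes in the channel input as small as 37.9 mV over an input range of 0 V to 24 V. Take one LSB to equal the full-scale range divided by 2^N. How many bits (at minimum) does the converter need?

Full-scale range = 24 V.
24 V / 37.9 mV = 633.2. Since 2^9 = 512 and 2^10 = 1024, N = 10.

10 bits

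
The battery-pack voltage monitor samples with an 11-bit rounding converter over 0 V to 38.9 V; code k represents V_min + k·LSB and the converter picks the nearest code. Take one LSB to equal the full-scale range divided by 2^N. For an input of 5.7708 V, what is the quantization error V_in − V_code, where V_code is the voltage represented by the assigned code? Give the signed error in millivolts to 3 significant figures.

Span = 38.9 V. LSB = 38.9 V / 2^11 ≈ 18.99 mV.
(5.7708 − (0)) / LSB = 5.7708 × 2048/38.9 = 303.8200. Nearest integer: k = 304.
V_code = V_min + k × range/2^11 = 0 + 304 × 38.9/2048 = 5.774218750 V.
e = 5.7708 − (5.774218750) = −3.42 mV.

−3.42 mV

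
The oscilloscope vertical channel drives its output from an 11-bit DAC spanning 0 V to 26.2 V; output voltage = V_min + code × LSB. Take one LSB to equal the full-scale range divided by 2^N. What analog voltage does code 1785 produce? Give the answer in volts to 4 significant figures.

22.84 V

V_FS = 26.2 V. LSB = 26.2 V / 2^11.
Output = V_min + (1785/2048) × range = 0 + 0.871582 × 26.2 V
      = 0 V + 22.8354 V = 22.8354 V.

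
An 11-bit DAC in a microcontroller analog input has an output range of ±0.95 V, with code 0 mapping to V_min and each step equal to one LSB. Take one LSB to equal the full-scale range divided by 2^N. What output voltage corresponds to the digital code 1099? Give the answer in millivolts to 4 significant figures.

69.58 mV

Full-scale range = 0.95 V − (-0.95 V) = 1.9 V. LSB = 1.9 V / 2^11.
Output = V_min + (1099/2048) × range = -0.95 + 0.536621 × 1.9 V
      = -0.95 + 1.01958 = 0.0695801 V.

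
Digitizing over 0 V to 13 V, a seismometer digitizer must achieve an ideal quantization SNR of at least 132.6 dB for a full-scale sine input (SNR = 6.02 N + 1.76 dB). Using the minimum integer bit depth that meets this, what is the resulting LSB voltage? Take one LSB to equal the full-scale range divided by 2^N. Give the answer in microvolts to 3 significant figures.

Range is 13 V.
Solving 6.02 N ≥ 132.6 − 1.76: N ≥ 21.734. Round up → N = 22.
Step size = 13/4194304 V = 3.10 µV.

3.10 µV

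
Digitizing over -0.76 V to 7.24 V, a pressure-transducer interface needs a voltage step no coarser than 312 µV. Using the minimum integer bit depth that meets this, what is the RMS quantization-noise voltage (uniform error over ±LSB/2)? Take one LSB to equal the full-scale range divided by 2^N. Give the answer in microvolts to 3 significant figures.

70.5 µV

Range = 7.24 − (-0.76) = 8 V.
Required number of levels: 8/312 µV = 25641; smallest N with 2^N ≥ that is 15.
LSB = 8 V / 2^15 = 244.14 µV.
σ_q = LSB/√12 = 244.14 µV/3.4641 = 70.5 µV.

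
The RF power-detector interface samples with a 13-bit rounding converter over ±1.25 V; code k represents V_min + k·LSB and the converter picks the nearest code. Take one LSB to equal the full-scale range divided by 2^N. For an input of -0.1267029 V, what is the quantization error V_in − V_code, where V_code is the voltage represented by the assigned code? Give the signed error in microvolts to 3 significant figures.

Full-scale range = 1.25 V − (-1.25 V) = 2.5 V. LSB = 2.5 V / 2^13 ≈ 305.2 µV.
Position in LSBs: (-0.1267029 − (-1.25)) × 8192/2.5 = 3680.8199; rounding gives k = 3681.
V_code = V_min + k × range/2^13 = -1.25 + 3681 × 2.5/8192 = -0.1266479492 V.
Error = V_in − V_code = -0.1267029 − (-0.1266479492) = −55.0 µV.

−55.0 µV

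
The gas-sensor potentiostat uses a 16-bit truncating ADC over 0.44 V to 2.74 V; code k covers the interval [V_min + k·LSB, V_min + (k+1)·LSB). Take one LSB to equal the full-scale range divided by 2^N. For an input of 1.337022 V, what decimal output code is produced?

25559

Range = 2.74 − (0.44) = 2.3 V. LSB = 2.3 V / 2^16 ≈ 35.10 µV.
(V_in − V_min) × 2^16/range = (1.337022 − (0.44)) × 65536/2.3 = 25559.667.
Floor → code = 25559.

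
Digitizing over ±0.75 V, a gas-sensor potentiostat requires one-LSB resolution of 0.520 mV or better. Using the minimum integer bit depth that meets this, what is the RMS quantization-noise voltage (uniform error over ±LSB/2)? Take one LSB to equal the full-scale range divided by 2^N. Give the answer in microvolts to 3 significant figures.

Range = 0.75 − (-0.75) = 1.5 V.
1.5 V / 0.520 mV = 2885. Since 2^11 = 2048 and 2^12 = 4096, N = 12.
Step size = 1.5/4096 V = 366.21 µV.
σ_q = LSB/√12 = 366.21 µV/3.4641 = 106 µV.

106 µV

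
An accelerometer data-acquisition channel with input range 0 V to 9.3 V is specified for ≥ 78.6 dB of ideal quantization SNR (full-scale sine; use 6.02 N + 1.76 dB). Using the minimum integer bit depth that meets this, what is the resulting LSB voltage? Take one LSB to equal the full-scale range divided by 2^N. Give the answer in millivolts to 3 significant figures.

Range is 9.3 V.
6.02 N + 1.76 ≥ 78.6 gives N ≥ 12.764, so the minimum integer is 13.
LSB = 9.3 V / 2^13 = 1.14 mV.

1.14 mV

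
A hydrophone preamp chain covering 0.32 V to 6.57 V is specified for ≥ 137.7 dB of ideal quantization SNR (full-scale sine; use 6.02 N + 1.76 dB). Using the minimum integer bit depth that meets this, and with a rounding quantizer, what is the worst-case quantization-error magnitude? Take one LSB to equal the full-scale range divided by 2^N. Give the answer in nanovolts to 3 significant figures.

373 nV

Full-scale range = 6.57 V − (0.32 V) = 6.25 V.
N ≥ (137.7 − 1.76)/6.02 = 22.581 → N_min = 23.
LSB = 6.25 V / 2^23 = 0.74506 µV.
Half an LSB is 373 nV.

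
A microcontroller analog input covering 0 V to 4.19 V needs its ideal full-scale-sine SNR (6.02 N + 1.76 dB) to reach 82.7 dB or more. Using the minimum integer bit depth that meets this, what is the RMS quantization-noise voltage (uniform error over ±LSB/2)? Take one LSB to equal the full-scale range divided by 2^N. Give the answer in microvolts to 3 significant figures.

73.8 µV

V_FS = 4.19 V.
Solving 6.02 N ≥ 82.7 − 1.76: N ≥ 13.445. Round up → N = 14.
Step size = 4.19/16384 V = 255.74 µV.
σ_q = LSB/√12 = 255.74 µV/3.4641 = 73.8 µV.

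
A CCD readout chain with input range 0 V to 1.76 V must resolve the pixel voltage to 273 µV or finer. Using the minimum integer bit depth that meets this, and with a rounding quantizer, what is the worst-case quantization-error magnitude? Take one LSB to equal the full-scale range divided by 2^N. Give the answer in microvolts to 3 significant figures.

107 µV

Full-scale range = 1.76 V.
Need 2^N ≥ 1.76 V / 273 µV = 6447 → N_min = 13.
Step size = 1.76/8192 V = 214.84 µV.
Max error for round-to-nearest is LSB/2 = 107 µV.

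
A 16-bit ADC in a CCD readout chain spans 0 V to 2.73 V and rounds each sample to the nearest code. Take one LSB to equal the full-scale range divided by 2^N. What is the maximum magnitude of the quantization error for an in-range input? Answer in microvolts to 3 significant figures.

Span = 2.73 V.
LSB = 2.73 V ÷ 2^16 = 2.73/65536 V = 41.656 µV.
Worst-case error for round-to-nearest is half an LSB: 20.8 µV.

20.8 µV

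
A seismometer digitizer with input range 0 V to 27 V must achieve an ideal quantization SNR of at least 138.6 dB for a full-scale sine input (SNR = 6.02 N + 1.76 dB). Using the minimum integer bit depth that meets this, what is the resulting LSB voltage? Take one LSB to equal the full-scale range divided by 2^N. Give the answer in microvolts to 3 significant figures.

Range is 27 V.
6.02 N + 1.76 ≥ 138.6 gives N ≥ 22.731, so the minimum integer is 23.
One LSB is 27 V / 8388608 = 3.22 µV.

3.22 µV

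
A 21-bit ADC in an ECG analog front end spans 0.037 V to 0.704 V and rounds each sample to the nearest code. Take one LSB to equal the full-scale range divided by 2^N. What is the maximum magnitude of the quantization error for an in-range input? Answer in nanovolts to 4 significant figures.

159.0 nV

Full-scale range = 0.704 V − (0.037 V) = 0.667 V.
One LSB is 0.667 V / 2097152 = 318.050 nV.
A rounding quantizer has |error| ≤ LSB/2 = 159.0 nV.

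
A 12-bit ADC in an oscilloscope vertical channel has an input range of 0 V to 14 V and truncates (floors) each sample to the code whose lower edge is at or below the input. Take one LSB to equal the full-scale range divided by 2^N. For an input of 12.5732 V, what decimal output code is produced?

Span = 14 V. LSB = 14 V / 2^12 ≈ 3.418 mV.
code = ⌊(V_in − V_min)/LSB⌋ = ⌊(V_in − V_min) × 2^12 / range⌋
     = ⌊(12.5732 − (0)) × 4096 / 14⌋ = ⌊12.5732 × 4096/14⌋
     = ⌊3678.559⌋ = 3678.

3678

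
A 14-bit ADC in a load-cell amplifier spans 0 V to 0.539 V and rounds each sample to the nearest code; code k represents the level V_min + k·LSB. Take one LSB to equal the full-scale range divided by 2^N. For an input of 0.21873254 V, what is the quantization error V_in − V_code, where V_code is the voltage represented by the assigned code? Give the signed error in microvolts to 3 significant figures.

Full-scale range = 0.539 V. LSB = 0.539 V / 2^14 ≈ 32.90 µV.
Position in LSBs: (0.21873254 − (0)) × 16384/0.539 = 6648.8199; rounding gives k = 6649.
Reconstructed level: 0 + 6649 × 0.539/16384 V = 0.21873846436 V.
V_in − V_code = 0.21873254 − (0.21873846436) = −5.92 µV.

−5.92 µV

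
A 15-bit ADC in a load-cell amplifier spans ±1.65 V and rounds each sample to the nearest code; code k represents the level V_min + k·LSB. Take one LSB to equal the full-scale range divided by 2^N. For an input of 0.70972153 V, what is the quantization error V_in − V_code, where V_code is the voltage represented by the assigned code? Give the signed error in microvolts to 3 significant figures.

+32.2 µV

The full-scale span is 1.65 − (-1.65) = 3.3 V. LSB = 3.3 V / 2^15 ≈ 100.7 µV.
Position in LSBs: (0.70972153 − (-1.65)) × 32768/3.3 = 23431.3197; rounding gives k = 23431.
V_code = -1.65 + (23431/32768) × 3.3 = 0.70968933105 V.
e = 0.70972153 − (0.70968933105) = +32.2 µV.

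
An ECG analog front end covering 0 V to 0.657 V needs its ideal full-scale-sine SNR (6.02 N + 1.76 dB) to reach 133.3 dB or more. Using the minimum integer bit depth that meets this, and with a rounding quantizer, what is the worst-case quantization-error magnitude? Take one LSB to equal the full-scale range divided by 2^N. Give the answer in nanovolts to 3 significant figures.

78.3 nV

Full-scale range = 0.657 V.
Solving 6.02 N ≥ 133.3 − 1.76: N ≥ 21.850. Round up → N = 22.
LSB = 0.657 V ÷ 2^22 = 0.657/4194304 V = 156.64 nV.
Half an LSB is 78.3 nV.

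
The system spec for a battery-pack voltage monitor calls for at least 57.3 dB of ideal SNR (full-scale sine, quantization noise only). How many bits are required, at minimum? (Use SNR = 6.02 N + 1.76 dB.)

10 bits

N ≥ (57.3 − 1.76)/6.02 = 9.226 → N_min = 10.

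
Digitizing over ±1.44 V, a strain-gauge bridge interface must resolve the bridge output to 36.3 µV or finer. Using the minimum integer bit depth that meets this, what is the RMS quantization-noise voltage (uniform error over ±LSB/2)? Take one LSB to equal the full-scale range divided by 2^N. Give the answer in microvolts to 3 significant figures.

6.34 µV

The full-scale span is 1.44 − (-1.44) = 2.88 V.
2.88 V / 36.3 µV = 79340. Since 2^16 = 65536 and 2^17 = 131072, N = 17.
LSB = 2.88 V ÷ 2^17 = 2.88/131072 V = 21.973 µV.
V_rms = LSB/√12 = 6.34 µV.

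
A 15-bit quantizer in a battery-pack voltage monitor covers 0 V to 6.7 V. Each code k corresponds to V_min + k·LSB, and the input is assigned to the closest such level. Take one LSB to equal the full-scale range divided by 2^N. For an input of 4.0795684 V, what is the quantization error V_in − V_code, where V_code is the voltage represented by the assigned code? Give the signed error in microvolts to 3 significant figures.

V_FS = 6.7 V. LSB = 6.7 V / 2^15 ≈ 204.5 µV.
(4.0795684 − (0)) / LSB = 4.0795684 × 32768/6.7 = 19952.1339. Nearest integer: k = 19952.
Reconstructed level: 0 + 19952 × 6.7/32768 V = 4.0795410156 V.
e = 4.0795684 − (4.0795410156) = +27.4 µV.

+27.4 µV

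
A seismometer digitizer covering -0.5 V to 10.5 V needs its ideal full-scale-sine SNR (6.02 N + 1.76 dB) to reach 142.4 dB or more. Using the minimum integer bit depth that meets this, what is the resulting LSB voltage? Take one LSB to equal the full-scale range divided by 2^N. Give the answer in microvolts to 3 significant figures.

0.656 µV

Full-scale range = 10.5 V − (-0.5 V) = 11 V.
Required N = ⌈(142.4 − 1.76)/6.02⌉ = ⌈23.362⌉ = 24.
Step size = 11/16777216 V = 0.656 µV.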